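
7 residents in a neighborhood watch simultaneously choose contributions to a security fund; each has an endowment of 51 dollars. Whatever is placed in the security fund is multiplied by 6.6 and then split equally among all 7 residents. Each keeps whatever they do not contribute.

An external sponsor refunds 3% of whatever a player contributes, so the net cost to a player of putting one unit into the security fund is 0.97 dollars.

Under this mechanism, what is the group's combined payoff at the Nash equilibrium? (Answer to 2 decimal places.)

Even with the mechanism, each unit contributed returns only (6.6/7) / 0.97 = 0.9720 per unit of net cost, so contributing nothing is still dominant.
Everyone keeps their endowment and the group total is 7 × 51 = 357.

357.00 dollars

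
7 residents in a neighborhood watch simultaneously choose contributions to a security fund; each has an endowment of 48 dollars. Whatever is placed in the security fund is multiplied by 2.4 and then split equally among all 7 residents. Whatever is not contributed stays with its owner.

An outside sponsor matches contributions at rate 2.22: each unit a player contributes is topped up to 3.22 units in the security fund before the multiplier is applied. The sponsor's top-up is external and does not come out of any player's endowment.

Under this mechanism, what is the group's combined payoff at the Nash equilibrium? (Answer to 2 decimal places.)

With the mechanism, a contributed unit returns 2.4 × 3.22 / 7 = 1.1040 per unit of net cost to the contributor — now above 1 — so contributing fully is weakly dominant for every player.
At the Nash equilibrium everyone contributes 48. Group total payoff = 2.4 × 3.22 × 336 = 2596.61.

2596.61 dollars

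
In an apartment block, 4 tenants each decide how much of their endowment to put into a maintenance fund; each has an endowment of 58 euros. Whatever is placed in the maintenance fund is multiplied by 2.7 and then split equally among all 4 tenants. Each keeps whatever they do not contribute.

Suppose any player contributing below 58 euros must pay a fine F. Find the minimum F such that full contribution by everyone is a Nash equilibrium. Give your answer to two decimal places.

Given the others contribute fully, the best deviation is to contribute 0 (any partial contribution still incurs the fine and gives up units whose private return 0.6750 is below 1).
Deviating from 58 to 0 saves 58 euros but forfeits the deviator's share of the drop in the maintenance fund: 2.7/4 × 58 = 39.15.
So the deviation gain is 58 − 39.15 = 18.85, and the fine must be at least 18.85 euros to wipe it out.

18.85 euros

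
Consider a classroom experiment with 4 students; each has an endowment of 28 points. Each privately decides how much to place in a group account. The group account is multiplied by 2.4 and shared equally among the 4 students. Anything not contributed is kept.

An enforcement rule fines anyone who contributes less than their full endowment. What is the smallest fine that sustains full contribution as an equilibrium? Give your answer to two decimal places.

Given the others contribute fully, the best deviation is to contribute 0 (any partial contribution still incurs the fine and gives up units whose private return 0.6000 is below 1).
Deviating from 28 to 0 saves 28 points but forfeits the deviator's share of the drop in the group account: 2.4/4 × 28 = 16.80.
So the deviation gain is 28 − 16.80 = 11.20, and the fine must be at least 11.20 points to wipe it out.

11.20 points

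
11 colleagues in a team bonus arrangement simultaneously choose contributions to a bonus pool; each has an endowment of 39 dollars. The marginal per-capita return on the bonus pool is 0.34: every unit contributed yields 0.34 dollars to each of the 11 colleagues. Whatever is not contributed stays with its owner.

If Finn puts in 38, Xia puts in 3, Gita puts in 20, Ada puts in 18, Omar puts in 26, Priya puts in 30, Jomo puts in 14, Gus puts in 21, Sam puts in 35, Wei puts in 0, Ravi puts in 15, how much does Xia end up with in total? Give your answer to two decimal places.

110.80 dollars

Total contributed: 38 + 3 + 20 + 18 + 26 + 30 + 14 + 21 + 35 + 0 + 15 = 220.
Each receives 0.34 × 220 = 74.80 from the bonus pool.
Xia keeps 39 − 3 = 36, so Xia's payoff is 36 + 74.80 = 110.80.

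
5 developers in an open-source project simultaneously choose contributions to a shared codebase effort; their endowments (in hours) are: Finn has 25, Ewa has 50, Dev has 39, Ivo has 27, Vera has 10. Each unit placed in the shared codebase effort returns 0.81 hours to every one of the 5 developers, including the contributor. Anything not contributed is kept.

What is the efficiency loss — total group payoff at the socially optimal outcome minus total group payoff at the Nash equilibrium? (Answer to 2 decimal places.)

The private return per contributed unit is 0.81 < 1 for everyone, so the Nash equilibrium is zero contribution and the group total is Σ E_j = 25 + 50 + 39 + 27 + 10 = 151.
Each contributed unit returns 4.050 to the group, so the social optimum is full contribution by everyone: group total = 4.050 × 151 = 611.55.
Efficiency loss = (4.050 − 1) × 151 = 460.55.

460.55 hours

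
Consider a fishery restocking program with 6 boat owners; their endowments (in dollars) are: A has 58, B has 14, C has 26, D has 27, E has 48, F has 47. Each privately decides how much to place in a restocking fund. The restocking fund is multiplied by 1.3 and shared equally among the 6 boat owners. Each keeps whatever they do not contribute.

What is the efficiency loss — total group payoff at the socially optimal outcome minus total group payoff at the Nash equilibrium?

66.00 dollars

The private return per contributed unit is 1.3/6 = 0.2167 < 1 for every player regardless of endowment, so the Nash equilibrium is zero contribution and the group total is Σ E_j = 58 + 14 + 26 + 27 + 48 + 47 = 220.
Each contributed unit returns 1.300 to the group, so the social optimum is full contribution by everyone: group total = 1.300 × 220 = 286.00.
Efficiency loss = (1.300 − 1) × 220 = 66.00.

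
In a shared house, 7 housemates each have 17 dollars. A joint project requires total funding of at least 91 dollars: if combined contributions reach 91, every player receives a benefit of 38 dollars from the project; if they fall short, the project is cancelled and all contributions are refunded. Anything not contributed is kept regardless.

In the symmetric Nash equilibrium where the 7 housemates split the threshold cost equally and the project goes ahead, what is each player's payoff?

Equal share of the threshold: 91/7 = 13.
At this profile no one gains by cutting their contribution: any cut drops the total below 91, the project is cancelled, contributions are refunded, and the deviator ends with 17, which is less than 17 − 13 + 38 = 42. Contributing more than 13 just wastes the excess. So contributing exactly 13 is a best response.
Each player's payoff: 17 − 13 + 38 = 42.

42 dollars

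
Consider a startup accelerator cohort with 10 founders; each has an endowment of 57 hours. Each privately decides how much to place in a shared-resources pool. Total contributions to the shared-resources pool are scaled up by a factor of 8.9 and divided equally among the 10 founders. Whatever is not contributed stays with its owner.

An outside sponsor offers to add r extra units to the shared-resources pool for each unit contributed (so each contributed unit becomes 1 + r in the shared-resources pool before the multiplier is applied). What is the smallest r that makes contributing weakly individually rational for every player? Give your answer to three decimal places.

0.124

With matching at rate r, one contributed unit becomes (1 + r) in the shared-resources pool and returns 8.9 × (1 + r) / 10 to the contributor.
Setting this equal to 1: 1 + r = 10/8.9 = 1.1236.
So the minimum matching rate is r = 1.1236 − 1 = 0.124.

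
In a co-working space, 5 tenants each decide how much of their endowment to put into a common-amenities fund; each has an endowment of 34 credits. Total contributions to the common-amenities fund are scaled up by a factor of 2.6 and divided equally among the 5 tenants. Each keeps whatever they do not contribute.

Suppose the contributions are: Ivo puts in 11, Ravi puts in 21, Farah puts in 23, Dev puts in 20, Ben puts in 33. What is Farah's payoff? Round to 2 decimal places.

67.16 credits

Total contributed: 11 + 21 + 23 + 20 + 33 = 108.
Each receives 2.6 × 108 / 5 = 56.16 from the common-amenities fund.
Farah keeps 34 − 23 = 11, so Farah's payoff is 11 + 56.16 = 67.16.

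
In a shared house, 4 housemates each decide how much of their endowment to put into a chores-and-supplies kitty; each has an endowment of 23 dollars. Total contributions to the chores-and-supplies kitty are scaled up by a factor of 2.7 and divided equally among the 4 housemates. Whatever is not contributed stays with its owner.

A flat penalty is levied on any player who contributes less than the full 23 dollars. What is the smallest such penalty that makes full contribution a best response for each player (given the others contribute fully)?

Given the others contribute fully, the best deviation is to contribute 0 (any partial contribution still incurs the fine and gives up units whose private return 0.6750 is below 1).
Deviating from 23 to 0 saves 23 dollars but forfeits the deviator's share of the drop in the chores-and-supplies kitty: 2.7/4 × 23 = 15.52.
So the deviation gain is 23 − 15.52 = 7.48, and the fine must be at least 7.48 dollars to wipe it out.

7.48 dollars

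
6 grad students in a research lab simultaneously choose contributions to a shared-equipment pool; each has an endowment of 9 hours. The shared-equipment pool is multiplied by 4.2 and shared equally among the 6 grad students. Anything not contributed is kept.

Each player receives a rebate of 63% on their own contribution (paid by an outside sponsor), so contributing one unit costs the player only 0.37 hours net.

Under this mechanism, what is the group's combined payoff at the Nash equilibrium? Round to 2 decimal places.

The effective private return per unit is now (4.2/6) / 0.37 = 1.8919 > 1, so every player's dominant strategy flips to full contribution.
At the Nash equilibrium everyone contributes 9. Group total payoff = 6 × (9 × 0.63 + 4.2 × 9) = 260.82.

260.82 hours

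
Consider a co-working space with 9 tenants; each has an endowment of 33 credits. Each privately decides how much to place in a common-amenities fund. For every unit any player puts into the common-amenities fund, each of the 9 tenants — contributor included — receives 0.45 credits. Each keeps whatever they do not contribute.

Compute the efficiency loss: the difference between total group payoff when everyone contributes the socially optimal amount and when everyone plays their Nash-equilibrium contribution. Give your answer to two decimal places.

905.85 credits

The private return per contributed unit is 0.45 < 1, so contributing 0 is dominant for every player. At the Nash equilibrium everyone keeps their 33, and the group total is 9 × 33 = 297.
Each contributed unit returns 4.050 to the group as a whole (0.45 to each of 9 players), which exceeds 1, so the social optimum is full contribution: group total = 4.050 × 297 = 1202.85.
Efficiency loss = 1202.85 − 297 = 905.85.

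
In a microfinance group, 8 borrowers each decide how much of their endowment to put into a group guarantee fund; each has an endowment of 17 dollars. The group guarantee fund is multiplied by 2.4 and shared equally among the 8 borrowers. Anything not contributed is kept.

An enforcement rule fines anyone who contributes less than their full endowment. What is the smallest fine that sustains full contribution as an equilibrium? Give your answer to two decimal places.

11.90 dollars

Given the others contribute fully, the best deviation is to contribute 0 (any partial contribution still incurs the fine and gives up units whose private return 0.3000 is below 1).
Deviating from 17 to 0 saves 17 dollars but forfeits the deviator's share of the drop in the group guarantee fund: 2.4/8 × 17 = 5.10.
So the deviation gain is 17 − 5.10 = 11.90, and the fine must be at least 11.90 dollars to wipe it out.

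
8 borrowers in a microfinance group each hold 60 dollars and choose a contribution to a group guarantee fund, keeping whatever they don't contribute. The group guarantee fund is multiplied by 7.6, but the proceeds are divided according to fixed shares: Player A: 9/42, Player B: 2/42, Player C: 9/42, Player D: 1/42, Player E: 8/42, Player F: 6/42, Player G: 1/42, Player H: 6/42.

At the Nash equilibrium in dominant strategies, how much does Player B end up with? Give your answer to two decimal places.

168.57 dollars

Each unit j contributes comes back to j as 7.6 × (j's share), so j prefers to contribute only if that share exceeds 1/7.6 = 0.1316; otherwise keeping the unit dominates.
Player A, Player C, Player E, Player F and Player H clear that bar, contributing 60 each; the remaining 3 contribute 0. Total contributed: 300.
Player B keeps 60 and receives 7.6 × 300 × 2/42 = 108.57 from the group guarantee fund, for a payoff of 168.57.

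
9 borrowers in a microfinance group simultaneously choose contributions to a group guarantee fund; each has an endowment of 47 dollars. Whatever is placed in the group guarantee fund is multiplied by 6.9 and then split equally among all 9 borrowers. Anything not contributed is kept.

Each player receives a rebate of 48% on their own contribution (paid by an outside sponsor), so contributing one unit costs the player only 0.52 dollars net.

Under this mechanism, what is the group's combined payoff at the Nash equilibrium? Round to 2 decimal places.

3121.74 dollars

The effective private return per unit is now (6.9/9) / 0.52 = 1.4744 > 1, so every player's dominant strategy flips to full contribution.
At the Nash equilibrium everyone contributes 47. Group total payoff = 9 × (47 × 0.48 + 6.9 × 47) = 3121.74.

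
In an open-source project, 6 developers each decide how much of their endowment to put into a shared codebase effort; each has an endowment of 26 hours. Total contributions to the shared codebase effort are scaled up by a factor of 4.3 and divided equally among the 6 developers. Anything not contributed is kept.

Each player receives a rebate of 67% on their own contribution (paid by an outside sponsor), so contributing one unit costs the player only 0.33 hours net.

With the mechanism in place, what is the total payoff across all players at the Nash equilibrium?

With the mechanism, a contributed unit returns (4.3/6) / 0.33 = 2.1717 per unit of net cost to the contributor — now above 1 — so contributing fully is weakly dominant for every player.
At the Nash equilibrium everyone contributes 26. Group total payoff = 6 × (26 × 0.67 + 4.3 × 26) = 775.32.

775.32 hours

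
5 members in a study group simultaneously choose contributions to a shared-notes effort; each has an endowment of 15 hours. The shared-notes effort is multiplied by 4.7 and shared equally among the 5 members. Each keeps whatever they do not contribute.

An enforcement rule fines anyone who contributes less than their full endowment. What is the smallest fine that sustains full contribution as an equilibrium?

0.90 hours

Given the others contribute fully, the best deviation is to contribute 0 (any partial contribution still incurs the fine and gives up units whose private return 0.9400 is below 1).
Deviating from 15 to 0 saves 15 hours but forfeits the deviator's share of the drop in the shared-notes effort: 4.7/5 × 15 = 14.10.
So the deviation gain is 15 − 14.10 = 0.90, and the fine must be at least 0.90 hours to wipe it out.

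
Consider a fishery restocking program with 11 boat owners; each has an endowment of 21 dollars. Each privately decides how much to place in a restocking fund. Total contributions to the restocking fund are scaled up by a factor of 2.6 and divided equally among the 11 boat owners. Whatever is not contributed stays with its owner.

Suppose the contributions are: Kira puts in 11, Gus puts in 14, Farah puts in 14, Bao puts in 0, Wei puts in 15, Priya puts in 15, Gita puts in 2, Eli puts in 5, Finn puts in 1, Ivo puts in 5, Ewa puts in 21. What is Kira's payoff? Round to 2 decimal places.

34.35 dollars

Total contributed: 11 + 14 + 14 + 0 + 15 + 15 + 2 + 5 + 1 + 5 + 21 = 103.
Each receives 2.6 × 103 / 11 = 24.35 from the restocking fund.
Kira keeps 21 − 11 = 10, so Kira's payoff is 10 + 24.35 = 34.35.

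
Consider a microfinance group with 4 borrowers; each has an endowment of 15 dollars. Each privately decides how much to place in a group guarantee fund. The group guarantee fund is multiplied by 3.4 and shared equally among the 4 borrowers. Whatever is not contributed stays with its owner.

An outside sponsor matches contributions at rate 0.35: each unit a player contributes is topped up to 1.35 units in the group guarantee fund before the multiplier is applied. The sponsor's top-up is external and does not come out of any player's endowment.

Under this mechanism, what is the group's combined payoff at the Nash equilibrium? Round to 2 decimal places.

275.40 dollars

The effective private return per unit is now 3.4 × 1.35 / 4 = 1.1475 > 1, so every player's dominant strategy flips to full contribution.
At the Nash equilibrium everyone contributes 15. Group total payoff = 3.4 × 1.35 × 60 = 275.40.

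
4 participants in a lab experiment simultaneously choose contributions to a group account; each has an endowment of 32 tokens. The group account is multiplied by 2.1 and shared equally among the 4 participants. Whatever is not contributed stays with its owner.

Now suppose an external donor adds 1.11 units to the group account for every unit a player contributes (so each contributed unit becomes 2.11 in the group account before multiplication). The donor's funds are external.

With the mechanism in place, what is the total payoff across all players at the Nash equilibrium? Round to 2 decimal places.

With the mechanism, a contributed unit returns 2.1 × 2.11 / 4 = 1.1078 per unit of net cost to the contributor — now above 1 — so contributing fully is weakly dominant for every player.
So the Nash equilibrium is full contribution by all 4; the group earns 2.1 × 2.11 × 128 = 567.17.

567.17 tokens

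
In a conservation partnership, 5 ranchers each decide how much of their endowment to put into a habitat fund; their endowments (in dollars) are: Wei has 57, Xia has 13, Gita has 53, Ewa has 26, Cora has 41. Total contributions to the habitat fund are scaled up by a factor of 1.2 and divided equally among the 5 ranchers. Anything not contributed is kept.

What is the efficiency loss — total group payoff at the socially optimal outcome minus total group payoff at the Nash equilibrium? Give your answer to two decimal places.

38.00 dollars

The private return per contributed unit is 1.2/5 = 0.2400 < 1 for every player regardless of endowment, so the Nash equilibrium is zero contribution and the group total is Σ E_j = 57 + 13 + 53 + 26 + 41 = 190.
Each contributed unit returns 1.200 to the group, so the social optimum is full contribution by everyone: group total = 1.200 × 190 = 228.00.
Efficiency loss = (1.200 − 1) × 190 = 38.00.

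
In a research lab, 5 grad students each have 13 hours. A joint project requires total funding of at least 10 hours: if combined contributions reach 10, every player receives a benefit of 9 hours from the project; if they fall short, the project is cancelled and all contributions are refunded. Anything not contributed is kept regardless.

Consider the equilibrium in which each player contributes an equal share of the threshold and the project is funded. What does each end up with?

Equal share of the threshold: 10/5 = 2.
At this profile no one gains by cutting their contribution: any cut drops the total below 10, the project is cancelled, contributions are refunded, and the deviator ends with 13, which is less than 13 − 2 + 9 = 20. Contributing more than 2 just wastes the excess. So contributing exactly 2 is a best response.
Each player's payoff: 13 − 2 + 9 = 20.

20 hours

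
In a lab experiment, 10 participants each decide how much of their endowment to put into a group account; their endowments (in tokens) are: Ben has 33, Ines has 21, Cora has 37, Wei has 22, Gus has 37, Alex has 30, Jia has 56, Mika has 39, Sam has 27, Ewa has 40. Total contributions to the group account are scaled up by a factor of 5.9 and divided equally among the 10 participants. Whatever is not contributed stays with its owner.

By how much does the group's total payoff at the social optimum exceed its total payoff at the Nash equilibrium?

The private return per contributed unit is 5.9/10 = 0.5900 < 1 for every player regardless of endowment, so the Nash equilibrium is zero contribution and the group total is Σ E_j = 33 + 21 + 37 + 22 + 37 + 30 + 56 + 39 + 27 + 40 = 342.
Each contributed unit returns 5.900 to the group, so the social optimum is full contribution by everyone: group total = 5.900 × 342 = 2017.80.
Efficiency loss = (5.900 − 1) × 342 = 1675.80.

1675.80 tokens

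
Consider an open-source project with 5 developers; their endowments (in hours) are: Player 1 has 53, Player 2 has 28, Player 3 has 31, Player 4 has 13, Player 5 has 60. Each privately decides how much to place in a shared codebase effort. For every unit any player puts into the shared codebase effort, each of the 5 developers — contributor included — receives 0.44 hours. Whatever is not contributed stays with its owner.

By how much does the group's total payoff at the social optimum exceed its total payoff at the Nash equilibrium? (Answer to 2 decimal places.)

222.00 hours

The private return per contributed unit is 0.44 < 1 for everyone, so the Nash equilibrium is zero contribution and the group total is Σ E_j = 53 + 28 + 31 + 13 + 60 = 185.
Each contributed unit returns 2.200 to the group, so the social optimum is full contribution by everyone: group total = 2.200 × 185 = 407.00.
Efficiency loss = (2.200 − 1) × 185 = 222.00.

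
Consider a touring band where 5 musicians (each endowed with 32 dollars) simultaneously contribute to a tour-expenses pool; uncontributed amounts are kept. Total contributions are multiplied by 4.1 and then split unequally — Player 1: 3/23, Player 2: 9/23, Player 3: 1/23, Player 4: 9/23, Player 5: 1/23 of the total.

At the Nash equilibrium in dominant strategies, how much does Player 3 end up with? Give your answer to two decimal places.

43.41 dollars

Player j's private return per contributed unit is 4.1 × (j's share). Contributing is weakly dominant for j when that share is at least 1/4.1 = 0.2439, and contributing 0 is dominant otherwise.
Player 2 and Player 4 clear that bar, contributing 32 each; the remaining 3 contribute 0. Total contributed: 64.
Player 3 keeps 32 and receives 4.1 × 64 × 1/23 = 11.41 from the tour-expenses pool, for a payoff of 43.41.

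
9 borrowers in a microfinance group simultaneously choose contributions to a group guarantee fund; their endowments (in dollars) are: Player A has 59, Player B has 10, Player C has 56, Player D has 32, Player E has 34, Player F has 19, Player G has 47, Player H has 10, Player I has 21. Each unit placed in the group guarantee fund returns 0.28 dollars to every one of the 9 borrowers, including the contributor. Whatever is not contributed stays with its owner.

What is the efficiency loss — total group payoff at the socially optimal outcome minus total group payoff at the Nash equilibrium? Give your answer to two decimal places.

437.76 dollars

The private return per contributed unit is 0.28 < 1 for everyone, so the Nash equilibrium is zero contribution and the group total is Σ E_j = 59 + 10 + 56 + 32 + 34 + 19 + 47 + 10 + 21 = 288.
Each contributed unit returns 2.520 to the group, so the social optimum is full contribution by everyone: group total = 2.520 × 288 = 725.76.
Efficiency loss = (2.520 − 1) × 288 = 437.76.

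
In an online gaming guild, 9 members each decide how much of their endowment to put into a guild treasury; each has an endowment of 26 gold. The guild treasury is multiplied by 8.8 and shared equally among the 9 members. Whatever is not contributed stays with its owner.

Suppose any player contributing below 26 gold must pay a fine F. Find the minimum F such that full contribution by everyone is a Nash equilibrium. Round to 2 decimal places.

Given the others contribute fully, the best deviation is to contribute 0 (any partial contribution still incurs the fine and gives up units whose private return 0.9778 is below 1).
Deviating from 26 to 0 saves 26 gold but forfeits the deviator's share of the drop in the guild treasury: 8.8/9 × 26 = 25.42.
So the deviation gain is 26 − 25.42 = 0.58, and the fine must be at least 0.58 gold to wipe it out.

0.58 gold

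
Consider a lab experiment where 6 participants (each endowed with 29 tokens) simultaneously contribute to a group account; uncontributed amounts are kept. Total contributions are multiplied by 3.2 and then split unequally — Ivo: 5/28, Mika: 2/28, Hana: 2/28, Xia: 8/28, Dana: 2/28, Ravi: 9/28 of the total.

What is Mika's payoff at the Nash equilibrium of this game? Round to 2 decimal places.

A player with share s gets back 3.2·s per unit contributed, so full contribution is dominant for anyone with s > 1/3.2 = 0.3125 and zero contribution is dominant for anyone below.
The only share above 0.3125 is Ravi's 9/28, contributing 29; the remaining 5 contribute 0. Total contributed: 29.
Mika keeps 29 and receives 3.2 × 29 × 2/28 = 6.63 from the group account, for a payoff of 35.63.

35.63 tokens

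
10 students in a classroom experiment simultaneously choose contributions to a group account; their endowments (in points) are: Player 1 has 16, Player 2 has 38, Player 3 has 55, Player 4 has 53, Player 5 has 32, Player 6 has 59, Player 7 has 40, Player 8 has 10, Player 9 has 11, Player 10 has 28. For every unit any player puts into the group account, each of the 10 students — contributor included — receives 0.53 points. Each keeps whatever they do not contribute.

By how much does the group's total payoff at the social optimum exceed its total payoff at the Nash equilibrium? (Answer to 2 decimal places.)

1470.60 points

The private return per contributed unit is 0.53 < 1 for everyone, so the Nash equilibrium is zero contribution and the group total is Σ E_j = 16 + 38 + 55 + 53 + 32 + 59 + 40 + 10 + 11 + 28 = 342.
Each contributed unit returns 5.300 to the group, so the social optimum is full contribution by everyone: group total = 5.300 × 342 = 1812.60.
Efficiency loss = (5.300 − 1) × 342 = 1470.60.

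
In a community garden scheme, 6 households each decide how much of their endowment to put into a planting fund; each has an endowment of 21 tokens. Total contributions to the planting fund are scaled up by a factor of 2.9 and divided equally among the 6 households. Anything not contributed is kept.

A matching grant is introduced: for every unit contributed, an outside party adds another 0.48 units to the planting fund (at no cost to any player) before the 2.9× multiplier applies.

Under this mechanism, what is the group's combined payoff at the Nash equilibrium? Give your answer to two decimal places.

126.00 tokens

The effective private return is 2.9 × 1.48 / 6 = 0.7153, which is still under 1, so the mechanism doesn't change anyone's dominant strategy: zero contribution.
At the Nash equilibrium no one contributes; group total payoff = 6 × 21 = 126.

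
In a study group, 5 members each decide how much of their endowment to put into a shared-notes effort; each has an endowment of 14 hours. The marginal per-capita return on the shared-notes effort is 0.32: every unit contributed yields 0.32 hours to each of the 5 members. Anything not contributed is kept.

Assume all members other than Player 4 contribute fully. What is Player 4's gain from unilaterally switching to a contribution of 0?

Switching from a contribution of 14 to 0 lets Player 4 keep an extra 14 hours, but lowers the shared-notes effort by 14, which costs Player 4 their own share of that drop: 0.32 × 14 = 4.48.
Net gain = 14 − 4.48 = 9.52. The private return per contributed unit (0.32) is below 1, so free-riding is indeed the best response regardless of what the others do.

9.52 hours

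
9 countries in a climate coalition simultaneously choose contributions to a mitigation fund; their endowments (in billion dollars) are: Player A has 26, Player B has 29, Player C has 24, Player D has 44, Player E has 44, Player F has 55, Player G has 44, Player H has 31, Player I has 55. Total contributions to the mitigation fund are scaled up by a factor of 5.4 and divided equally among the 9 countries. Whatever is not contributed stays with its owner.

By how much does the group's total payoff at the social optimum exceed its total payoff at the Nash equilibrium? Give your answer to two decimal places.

1548.80 billion dollars

The private return per contributed unit is 5.4/9 = 0.6000 < 1 for every player regardless of endowment, so the Nash equilibrium is zero contribution and the group total is Σ E_j = 26 + 29 + 24 + 44 + 44 + 55 + 44 + 31 + 55 = 352.
Each contributed unit returns 5.400 to the group, so the social optimum is full contribution by everyone: group total = 5.400 × 352 = 1900.80.
Efficiency loss = (5.400 − 1) × 352 = 1548.80.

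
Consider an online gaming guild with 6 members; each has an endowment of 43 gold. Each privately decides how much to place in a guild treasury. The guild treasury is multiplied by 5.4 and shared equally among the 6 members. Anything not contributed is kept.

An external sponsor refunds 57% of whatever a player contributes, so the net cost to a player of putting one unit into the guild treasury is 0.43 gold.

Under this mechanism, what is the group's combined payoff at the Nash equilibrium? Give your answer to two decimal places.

1540.26 gold

The effective private return per unit is now (5.4/6) / 0.43 = 2.0930 > 1, so every player's dominant strategy flips to full contribution.
At the Nash equilibrium everyone contributes 43. Group total payoff = 6 × (43 × 0.57 + 5.4 × 43) = 1540.26.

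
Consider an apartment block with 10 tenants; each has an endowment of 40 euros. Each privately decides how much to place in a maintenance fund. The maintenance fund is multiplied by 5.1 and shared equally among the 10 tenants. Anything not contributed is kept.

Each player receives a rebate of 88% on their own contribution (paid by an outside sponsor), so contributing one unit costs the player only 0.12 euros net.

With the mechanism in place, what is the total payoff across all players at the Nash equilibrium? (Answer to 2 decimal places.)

2392.00 euros

Under the mechanism each unit contributed yields (5.1/10) / 0.12 = 4.2500 back to its contributor per unit of net cost, which exceeds 1, making full contribution the dominant choice for everyone.
So the Nash equilibrium is full contribution by all 10; the group earns 10 × (40 × 0.88 + 5.1 × 40) = 2392.00.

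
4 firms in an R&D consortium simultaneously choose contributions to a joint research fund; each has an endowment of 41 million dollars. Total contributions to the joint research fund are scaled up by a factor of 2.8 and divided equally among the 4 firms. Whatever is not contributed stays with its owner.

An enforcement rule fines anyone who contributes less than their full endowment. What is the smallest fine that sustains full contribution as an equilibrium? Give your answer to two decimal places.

Given the others contribute fully, the best deviation is to contribute 0 (any partial contribution still incurs the fine and gives up units whose private return 0.7000 is below 1).
Deviating from 41 to 0 saves 41 million dollars but forfeits the deviator's share of the drop in the joint research fund: 2.8/4 × 41 = 28.70.
So the deviation gain is 41 − 28.70 = 12.30, and the fine must be at least 12.30 million dollars to wipe it out.

12.30 million dollars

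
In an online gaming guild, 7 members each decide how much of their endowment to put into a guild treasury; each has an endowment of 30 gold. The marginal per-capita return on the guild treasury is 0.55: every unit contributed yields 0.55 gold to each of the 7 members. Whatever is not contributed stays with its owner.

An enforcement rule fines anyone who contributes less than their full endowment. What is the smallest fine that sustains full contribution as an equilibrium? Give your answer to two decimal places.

Given the others contribute fully, the best deviation is to contribute 0 (any partial contribution still incurs the fine and gives up units whose private return 0.55 is below 1).
Deviating from 30 to 0 saves 30 gold but forfeits the deviator's share of the drop in the guild treasury: 0.55 × 30 = 16.50.
So the deviation gain is 30 − 16.50 = 13.50, and the fine must be at least 13.50 gold to wipe it out.

13.50 gold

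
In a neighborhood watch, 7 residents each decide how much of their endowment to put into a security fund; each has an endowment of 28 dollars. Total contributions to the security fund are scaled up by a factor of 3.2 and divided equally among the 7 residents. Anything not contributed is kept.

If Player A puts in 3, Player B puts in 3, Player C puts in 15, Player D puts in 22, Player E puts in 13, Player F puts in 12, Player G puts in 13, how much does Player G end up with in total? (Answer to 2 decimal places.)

52.03 dollars

Total contributed: 3 + 3 + 15 + 22 + 13 + 12 + 13 = 81.
Each receives 3.2 × 81 / 7 = 37.03 from the security fund.
Player G keeps 28 − 13 = 15, so Player G's payoff is 15 + 37.03 = 52.03.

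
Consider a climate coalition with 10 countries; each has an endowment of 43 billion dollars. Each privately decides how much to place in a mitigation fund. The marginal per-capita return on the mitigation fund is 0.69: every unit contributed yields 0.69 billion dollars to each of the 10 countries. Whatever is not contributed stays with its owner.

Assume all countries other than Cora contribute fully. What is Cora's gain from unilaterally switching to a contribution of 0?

Switching from a contribution of 43 to 0 lets Cora keep an extra 43 billion dollars, but lowers the mitigation fund by 43, which costs Cora their own share of that drop: 0.69 × 43 = 29.67.
Net gain = 43 − 29.67 = 13.33. The private return per contributed unit (0.69) is below 1, so free-riding is indeed the best response regardless of what the others do.

13.33 billion dollars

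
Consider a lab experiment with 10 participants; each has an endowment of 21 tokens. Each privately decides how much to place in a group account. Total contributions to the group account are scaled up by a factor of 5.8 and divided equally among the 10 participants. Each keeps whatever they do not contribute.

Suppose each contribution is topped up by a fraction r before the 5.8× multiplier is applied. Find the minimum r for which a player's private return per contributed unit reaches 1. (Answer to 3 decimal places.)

0.724

With matching at rate r, one contributed unit becomes (1 + r) in the group account and returns 5.8 × (1 + r) / 10 to the contributor.
Setting this equal to 1: 1 + r = 10/5.8 = 1.7241.
So the minimum matching rate is r = 1.7241 − 1 = 0.724.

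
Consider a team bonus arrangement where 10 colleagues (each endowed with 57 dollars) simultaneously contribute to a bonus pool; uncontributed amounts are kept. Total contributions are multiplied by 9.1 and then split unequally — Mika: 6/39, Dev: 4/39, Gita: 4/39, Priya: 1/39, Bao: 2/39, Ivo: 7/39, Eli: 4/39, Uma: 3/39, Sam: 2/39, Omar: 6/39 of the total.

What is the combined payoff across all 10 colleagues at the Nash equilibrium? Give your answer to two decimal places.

A player with share s gets back 9.1·s per unit contributed, so full contribution is dominant for anyone with s > 1/9.1 = 0.1099 and zero contribution is dominant for anyone below.
The shares above 0.1099 belong to Mika, Ivo and Omar, contributing 57 each; the remaining 7 contribute 0. Total contributed: 171.
The bonus pool pays out 9.1 × 171 = 1556.10 in total (split across the unequal shares, but the aggregate is all that matters for the group sum).
The 7 free-riders keep 57 each, adding 399. Group total = 399 + 1556.10 = 1955.10.

1955.10 dollars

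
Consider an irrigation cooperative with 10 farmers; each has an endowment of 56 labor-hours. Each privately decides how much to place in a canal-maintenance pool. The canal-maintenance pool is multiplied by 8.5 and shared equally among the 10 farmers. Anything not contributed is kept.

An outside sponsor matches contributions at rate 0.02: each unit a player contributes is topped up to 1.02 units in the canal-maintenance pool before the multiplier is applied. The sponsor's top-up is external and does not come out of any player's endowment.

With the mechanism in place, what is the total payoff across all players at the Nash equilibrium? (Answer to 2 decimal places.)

560.00 labor-hours

The effective private return is 8.5 × 1.02 / 10 = 0.8670, which is still under 1, so the mechanism doesn't change anyone's dominant strategy: zero contribution.
Everyone keeps their endowment and the group total is 10 × 56 = 560.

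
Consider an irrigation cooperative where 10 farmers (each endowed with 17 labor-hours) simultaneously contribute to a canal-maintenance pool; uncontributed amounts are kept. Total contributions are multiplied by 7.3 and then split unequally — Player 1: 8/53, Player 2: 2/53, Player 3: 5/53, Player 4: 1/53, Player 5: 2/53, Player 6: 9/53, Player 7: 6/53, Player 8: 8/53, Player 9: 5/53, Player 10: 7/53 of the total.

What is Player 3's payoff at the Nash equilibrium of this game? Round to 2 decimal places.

52.12 labor-hours

Each unit j contributes comes back to j as 7.3 × (j's share), so j prefers to contribute only if that share exceeds 1/7.3 = 0.1370; otherwise keeping the unit dominates.
The shares above 0.1370 belong to Player 1, Player 6 and Player 8, contributing 17 each; the remaining 7 contribute 0. Total contributed: 51.
Player 3 keeps 17 and receives 7.3 × 51 × 5/53 = 35.12 from the canal-maintenance pool, for a payoff of 52.12.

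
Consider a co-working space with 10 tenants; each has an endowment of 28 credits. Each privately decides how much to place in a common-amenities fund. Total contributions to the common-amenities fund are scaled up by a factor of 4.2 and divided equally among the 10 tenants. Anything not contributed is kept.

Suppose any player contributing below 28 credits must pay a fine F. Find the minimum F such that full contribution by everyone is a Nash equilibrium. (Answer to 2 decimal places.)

16.24 credits

Given the others contribute fully, the best deviation is to contribute 0 (any partial contribution still incurs the fine and gives up units whose private return 0.4200 is below 1).
Deviating from 28 to 0 saves 28 credits but forfeits the deviator's share of the drop in the common-amenities fund: 4.2/10 × 28 = 11.76.
So the deviation gain is 28 − 11.76 = 16.24, and the fine must be at least 16.24 credits to wipe it out.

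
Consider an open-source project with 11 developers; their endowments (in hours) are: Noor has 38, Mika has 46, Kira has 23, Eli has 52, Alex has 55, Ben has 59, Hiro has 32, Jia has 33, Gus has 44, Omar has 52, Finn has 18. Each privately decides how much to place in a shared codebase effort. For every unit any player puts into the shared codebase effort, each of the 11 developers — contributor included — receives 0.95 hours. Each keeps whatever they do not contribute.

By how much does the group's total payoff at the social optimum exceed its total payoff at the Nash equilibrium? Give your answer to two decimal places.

The private return per contributed unit is 0.95 < 1 for everyone, so the Nash equilibrium is zero contribution and the group total is Σ E_j = 38 + 46 + 23 + 52 + 55 + 59 + 32 + 33 + 44 + 52 + 18 = 452.
Each contributed unit returns 10.450 to the group, so the social optimum is full contribution by everyone: group total = 10.450 × 452 = 4723.40.
Efficiency loss = (10.450 − 1) × 452 = 4271.40.

4271.40 hours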